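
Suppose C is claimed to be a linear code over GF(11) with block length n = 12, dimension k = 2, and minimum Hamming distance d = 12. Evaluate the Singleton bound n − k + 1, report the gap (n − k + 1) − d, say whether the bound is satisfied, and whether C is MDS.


Singleton RHS = n − k + 1 = 11, slack = -1, bound violated (no such code; not MDS).

Singleton bound: d ≤ n − k + 1.
Here n = 12, k = 2, so n − k + 1 = 11.
Given d = 12, check d ≤ 11: NO.
Slack = (n − k + 1) − d = -1.
The slack is negative: d = 12 exceeds n − k + 1 = 11 by 1, so the Singleton bound is violated and no linear [12, 2, 12]_11 code can exist. In particular it is not MDS (MDS requires d = n − k + 1 exactly).
Description: the claimed parameters are [12, 2, 12]_11; such a code would be impossible (violates the Singleton bound).


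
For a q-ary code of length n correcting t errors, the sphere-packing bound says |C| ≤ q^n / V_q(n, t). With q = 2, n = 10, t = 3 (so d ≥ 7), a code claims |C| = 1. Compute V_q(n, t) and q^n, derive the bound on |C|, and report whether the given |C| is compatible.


V_q(n, t) = 176, q^n = 1024, Hamming bound = 5, |C| = 1 ≤ bound (satisfied).

Step 1: Compute V_q(n, t) = Σ_{j=0}^3 C(n, j) (q−1)^j.
  j = 0: C(10,0)·(1)^0 = 1·1 = 1.
  j = 1: C(10,1)·(1)^1 = 10·1 = 10.
  j = 2: C(10,2)·(1)^2 = 45·1 = 45.
  j = 3: C(10,3)·(1)^3 = 120·1 = 120.
  V_q(n, t) = 1 + 10 + 45 + 120 = 176.
Step 2: q^n = 2^10 = 1024.
Step 3: Hamming bound ⌊q^n / V_q(n,t)⌋ = ⌊1024/176⌋ = 5.
Step 4: Compare |C| = 1 to 5: satisfied.
The claimed |C| lies below the Hamming bound.


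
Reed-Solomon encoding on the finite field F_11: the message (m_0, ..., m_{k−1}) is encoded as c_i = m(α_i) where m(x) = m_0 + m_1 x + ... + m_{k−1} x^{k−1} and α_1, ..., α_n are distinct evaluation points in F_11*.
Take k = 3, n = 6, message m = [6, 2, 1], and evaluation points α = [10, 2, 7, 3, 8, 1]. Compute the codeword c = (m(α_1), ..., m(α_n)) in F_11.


c = [5, 3, 3, 10, 9, 9]

Message polynomial: m(x) = 6 + 2·x + 1·x^2 (mod 11).
For each evaluation point α_i, compute m(α_i) mod 11:
  α_1 = 10: Horner steps 1 → 1 → 5, so m(10) = 5.
  α_2 = 2: Horner steps 1 → 4 → 3, so m(2) = 3.
  α_3 = 7: Horner steps 1 → 9 → 3, so m(7) = 3.
  α_4 = 3: Horner steps 1 → 5 → 10, so m(3) = 10.
  α_5 = 8: Horner steps 1 → 10 → 9, so m(8) = 9.
  α_6 = 1: Horner steps 1 → 3 → 9, so m(1) = 9.
Codeword c = [5, 3, 3, 10, 9, 9] ∈ F_11^6.


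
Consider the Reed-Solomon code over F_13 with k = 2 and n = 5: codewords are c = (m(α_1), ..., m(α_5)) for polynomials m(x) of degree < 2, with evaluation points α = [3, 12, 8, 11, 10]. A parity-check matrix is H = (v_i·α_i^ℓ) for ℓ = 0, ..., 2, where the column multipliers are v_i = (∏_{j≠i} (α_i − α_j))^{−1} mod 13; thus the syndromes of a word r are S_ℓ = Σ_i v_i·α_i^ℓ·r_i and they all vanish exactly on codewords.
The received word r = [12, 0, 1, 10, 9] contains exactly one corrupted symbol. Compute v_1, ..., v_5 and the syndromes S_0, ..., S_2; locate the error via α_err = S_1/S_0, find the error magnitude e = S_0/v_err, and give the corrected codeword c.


S = (1, 10, 9), error at position 5, error magnitude e = 2, c = [12, 0, 1, 10, 7].

Step 1: column multipliers v_i = (∏_{j≠i}(α_i − α_j))^{−1} mod 13.
  i = 1 (α = 3): (3−12)(3−8)(3−11)(3−10) = (−9)·(−5)·(−8)·(−7) = 2520 ≡ 11, so v_1 = 11^{−1} = 6 (mod 13).
  i = 2 (α = 12): (12−3)(12−8)(12−11)(12−10) = 9·4·1·2 = 72 ≡ 7, so v_2 = 7^{−1} = 2 (mod 13).
  i = 3 (α = 8): (8−3)(8−12)(8−11)(8−10) = 5·(−4)·(−3)·(−2) = −120 ≡ 10, so v_3 = 10^{−1} = 4 (mod 13).
  i = 4 (α = 11): (11−3)(11−12)(11−8)(11−10) = 8·(−1)·3·1 = −24 ≡ 2, so v_4 = 2^{−1} = 7 (mod 13).
  i = 5 (α = 10): (10−3)(10−12)(10−8)(10−11) = 7·(−2)·2·(−1) = 28 ≡ 2, so v_5 = 2^{−1} = 7 (mod 13).
  v = [6, 2, 4, 7, 7].
Step 2: syndromes of r = [12, 0, 1, 10, 9] (all sums mod 13).
  S_0 = Σ v_i r_i = 6·12 + 2·0 + 4·1 + 7·10 + 7·9 = 209 ≡ 1.
  S_1 = Σ v_i α_i r_i = 6·3·12 + 2·12·0 + 4·8·1 + 7·11·10 + 7·10·9 = 1648 ≡ 10.
  α_i^2 mod 13 = [9, 1, 12, 4, 9].
  S_2 = Σ v_i α_i^2 r_i = 6·9·12 + 2·1·0 + 4·12·1 + 7·4·10 + 7·9·9 = 1543 ≡ 9.
  S = (1, 10, 9) ≠ 0, so r is not a codeword (an error is present).
Step 3: locate the error. For a single error e at position i, S_ℓ = v_i·e·α_i^ℓ, so α_err = S_1/S_0.
  S_0^{−1} = 1^{−1} = 1 (mod 13), so α_err = 10·1 = 10 ≡ 10 = α_5. Error position i = 5.
  Consistency check: S_2/S_1 = 9·4 = 36 ≡ 10 = α_err ✓ (single-error assumption holds).
Step 4: error magnitude e = S_0/v_5 = S_0·∏_{j≠5}(α_5 − α_j) = 1·2 = 2 ≡ 2 (mod 13).
Step 5: correct position 5: c_5 = r_5 − e = 9 − 2 ≡ 7 (mod 13). Hence c = [12, 0, 1, 10, 7].
  Check: interpolating c through the α_i gives m(x) = 3 + 3·x (degree < 2) with m(α_i) = c_i for every i, so c is indeed a codeword.


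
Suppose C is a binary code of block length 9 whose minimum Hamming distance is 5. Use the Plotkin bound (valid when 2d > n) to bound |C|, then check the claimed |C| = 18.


Plotkin bound M ≤ 10; given |C| = 18 > bound (violated).

Check applicability: 2d = 10, n = 9.
2d − n = 1 > 0, so Plotkin applies.
Compute d/(2d−n) = 5/1 ≈ 5.0000.
⌊d/(2d−n)⌋ = 5.
Plotkin bound: M ≤ 2·5 = 10.
Given |C| = 18, check: VIOLATED.
This |C| is above the Plotkin bound, so no binary code with n = 9, d = 5 and 18 codewords exists.


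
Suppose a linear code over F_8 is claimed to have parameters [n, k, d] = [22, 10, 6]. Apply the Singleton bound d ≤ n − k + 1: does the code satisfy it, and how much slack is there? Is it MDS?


Singleton RHS = n − k + 1 = 13, slack = 7, bound satisfied, not MDS.

Singleton bound: d ≤ n − k + 1.
Here n = 22, k = 10, so n − k + 1 = 13.
Given d = 6, check d ≤ 13: YES.
Slack = (n − k + 1) − d = 7.
The code is NOT MDS (slack = 7 > 0).
Description: the claimed parameters are [22, 10, 6]_8; such a code would be non-MDS.


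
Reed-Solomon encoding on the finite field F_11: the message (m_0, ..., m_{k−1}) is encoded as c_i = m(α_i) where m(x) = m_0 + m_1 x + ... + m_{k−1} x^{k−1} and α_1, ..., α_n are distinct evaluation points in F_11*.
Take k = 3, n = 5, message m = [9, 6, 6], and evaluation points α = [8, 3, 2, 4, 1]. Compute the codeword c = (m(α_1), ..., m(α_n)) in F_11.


c = [1, 4, 1, 8, 10]

Message polynomial: m(x) = 9 + 6·x + 6·x^2 (mod 11).
For each evaluation point α_i, compute m(α_i) mod 11:
  α_1 = 8: Horner steps 6 → 10 → 1, so m(8) = 1.
  α_2 = 3: Horner steps 6 → 2 → 4, so m(3) = 4.
  α_3 = 2: Horner steps 6 → 7 → 1, so m(2) = 1.
  α_4 = 4: Horner steps 6 → 8 → 8, so m(4) = 8.
  α_5 = 1: Horner steps 6 → 1 → 10, so m(1) = 10.
Codeword c = [1, 4, 1, 8, 10] ∈ F_11^5.


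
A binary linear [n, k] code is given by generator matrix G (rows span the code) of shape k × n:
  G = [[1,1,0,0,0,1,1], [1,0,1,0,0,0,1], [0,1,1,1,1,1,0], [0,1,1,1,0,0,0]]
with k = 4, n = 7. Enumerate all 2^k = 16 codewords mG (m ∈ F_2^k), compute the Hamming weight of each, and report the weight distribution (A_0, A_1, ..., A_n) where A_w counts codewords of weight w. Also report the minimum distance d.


Weight distribution: A_0 = 1, A_2 = 3, A_3 = 4, A_4 = 3, A_5 = 4, A_6 = 1. Minimum distance d = 2.

Enumerate all 2^4 = 16 messages m ∈ F_2^4.
For each, compute codeword c = mG in F_2^7, then tally its weight.
  m = 0000 → c = 0000000, weight = 0.
  m = 1000 → c = 1100011, weight = 4.
  m = 0100 → c = 1010001, weight = 3.
  m = 1100 → c = 0110010, weight = 3.
  m = 0010 → c = 0111110, weight = 5.
  m = 1010 → c = 1011101, weight = 5.
  m = 0110 → c = 1101111, weight = 6.
  m = 1110 → c = 0001100, weight = 2.
  m = 0001 → c = 0111000, weight = 3.
  m = 1001 → c = 1011011, weight = 5.
  m = 0101 → c = 1101001, weight = 4.
  m = 1101 → c = 0001010, weight = 2.
  m = 0011 → c = 0000110, weight = 2.
  m = 1011 → c = 1100101, weight = 4.
  m = 0111 → c = 1010111, weight = 5.
  m = 1111 → c = 0110100, weight = 3.
Tally weights:
  weight 0: 1 codewords.
  weight 2: 3 codewords.
  weight 3: 4 codewords.
  weight 4: 3 codewords.
  weight 5: 4 codewords.
  weight 6: 1 codewords.
Minimum distance d = smallest w > 0 with A_w > 0 = 2.
Sanity: Σ A_w = 16 = 2^4 = 16 ✓.


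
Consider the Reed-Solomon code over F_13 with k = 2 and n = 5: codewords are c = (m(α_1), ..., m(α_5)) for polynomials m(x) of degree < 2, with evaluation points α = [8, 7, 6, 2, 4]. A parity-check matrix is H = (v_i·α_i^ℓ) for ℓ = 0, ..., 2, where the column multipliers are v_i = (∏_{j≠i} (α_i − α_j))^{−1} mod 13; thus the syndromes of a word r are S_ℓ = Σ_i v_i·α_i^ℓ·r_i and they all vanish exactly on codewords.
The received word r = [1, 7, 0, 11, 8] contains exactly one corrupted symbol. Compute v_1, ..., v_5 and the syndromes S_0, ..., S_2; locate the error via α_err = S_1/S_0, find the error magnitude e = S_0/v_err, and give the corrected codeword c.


S = (12, 9, 10), error at position 5, error magnitude e = 9, c = [1, 7, 0, 11, 12].

Step 1: column multipliers v_i = (∏_{j≠i}(α_i − α_j))^{−1} mod 13.
  i = 1 (α = 8): (8−7)(8−6)(8−2)(8−4) = 1·2·6·4 = 48 ≡ 9, so v_1 = 9^{−1} = 3 (mod 13).
  i = 2 (α = 7): (7−8)(7−6)(7−2)(7−4) = (−1)·1·5·3 = −15 ≡ 11, so v_2 = 11^{−1} = 6 (mod 13).
  i = 3 (α = 6): (6−8)(6−7)(6−2)(6−4) = (−2)·(−1)·4·2 = 16 ≡ 3, so v_3 = 3^{−1} = 9 (mod 13).
  i = 4 (α = 2): (2−8)(2−7)(2−6)(2−4) = (−6)·(−5)·(−4)·(−2) = 240 ≡ 6, so v_4 = 6^{−1} = 11 (mod 13).
  i = 5 (α = 4): (4−8)(4−7)(4−6)(4−2) = (−4)·(−3)·(−2)·2 = −48 ≡ 4, so v_5 = 4^{−1} = 10 (mod 13).
  v = [3, 6, 9, 11, 10].
Step 2: syndromes of r = [1, 7, 0, 11, 8] (all sums mod 13).
  S_0 = Σ v_i r_i = 3·1 + 6·7 + 9·0 + 11·11 + 10·8 = 246 ≡ 12.
  S_1 = Σ v_i α_i r_i = 3·8·1 + 6·7·7 + 9·6·0 + 11·2·11 + 10·4·8 = 880 ≡ 9.
  α_i^2 mod 13 = [12, 10, 10, 4, 3].
  S_2 = Σ v_i α_i^2 r_i = 3·12·1 + 6·10·7 + 9·10·0 + 11·4·11 + 10·3·8 = 1180 ≡ 10.
  S = (12, 9, 10) ≠ 0, so r is not a codeword (an error is present).
Step 3: locate the error. For a single error e at position i, S_ℓ = v_i·e·α_i^ℓ, so α_err = S_1/S_0.
  S_0^{−1} = 12^{−1} = 12 (mod 13), so α_err = 9·12 = 108 ≡ 4 = α_5. Error position i = 5.
  Consistency check: S_2/S_1 = 10·3 = 30 ≡ 4 = α_err ✓ (single-error assumption holds).
Step 4: error magnitude e = S_0/v_5 = S_0·∏_{j≠5}(α_5 − α_j) = 12·4 = 48 ≡ 9 (mod 13).
Step 5: correct position 5: c_5 = r_5 − e = 8 − 9 ≡ 12 (mod 13). Hence c = [1, 7, 0, 11, 12].
  Check: interpolating c through the α_i gives m(x) = 10 + 7·x (degree < 2) with m(α_i) = c_i for every i, so c is indeed a codeword.


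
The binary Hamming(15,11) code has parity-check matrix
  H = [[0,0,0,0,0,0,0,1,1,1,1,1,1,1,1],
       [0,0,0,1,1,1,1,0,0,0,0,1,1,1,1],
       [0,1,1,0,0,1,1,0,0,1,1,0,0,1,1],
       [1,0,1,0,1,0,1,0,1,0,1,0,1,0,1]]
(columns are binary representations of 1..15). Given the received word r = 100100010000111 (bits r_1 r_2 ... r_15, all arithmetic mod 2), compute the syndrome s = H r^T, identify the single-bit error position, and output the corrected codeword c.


s = (0, 0, 0, 1)^T, error position = 1, corrected codeword c = 000100010000111

Compute s = H r^T mod 2 one row at a time:
  s_1 = 1 + 0 + 0 + 0 + 0 + 1 + 1 + 1 = 4 ≡ 0 (mod 2).
  s_2 = 1 + 0 + 0 + 0 + 0 + 1 + 1 + 1 = 4 ≡ 0 (mod 2).
  s_3 = 0 + 0 + 0 + 0 + 0 + 0 + 1 + 1 = 2 ≡ 0 (mod 2).
  s_4 = 1 + 0 + 0 + 0 + 0 + 0 + 1 + 1 = 3 ≡ 1 (mod 2).
s = (0, 0, 0, 1)^T — this equals column 1 of H (binary 0001), so error is at position 1.
Correct: flip bit 1 of r = 100100010000111 to get c = 000100010000111.


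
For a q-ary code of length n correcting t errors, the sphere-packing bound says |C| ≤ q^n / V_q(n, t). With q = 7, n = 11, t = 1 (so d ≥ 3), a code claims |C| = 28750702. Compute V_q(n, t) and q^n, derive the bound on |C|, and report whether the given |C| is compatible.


V_q(n, t) = 67, q^n = 1977326743, Hamming bound = 29512339, |C| = 28750702 ≤ bound (satisfied).

Step 1: Compute V_q(n, t) = Σ_{j=0}^1 C(n, j) (q−1)^j.
  j = 0: C(11,0)·(6)^0 = 1·1 = 1.
  j = 1: C(11,1)·(6)^1 = 11·6 = 66.
  V_q(n, t) = 1 + 66 = 67.
Step 2: q^n = 7^11 = 1977326743.
Step 3: Hamming bound ⌊q^n / V_q(n,t)⌋ = ⌊1977326743/67⌋ = 29512339.
Step 4: Compare |C| = 28750702 to 29512339: satisfied.
The claimed |C| lies below the Hamming bound.


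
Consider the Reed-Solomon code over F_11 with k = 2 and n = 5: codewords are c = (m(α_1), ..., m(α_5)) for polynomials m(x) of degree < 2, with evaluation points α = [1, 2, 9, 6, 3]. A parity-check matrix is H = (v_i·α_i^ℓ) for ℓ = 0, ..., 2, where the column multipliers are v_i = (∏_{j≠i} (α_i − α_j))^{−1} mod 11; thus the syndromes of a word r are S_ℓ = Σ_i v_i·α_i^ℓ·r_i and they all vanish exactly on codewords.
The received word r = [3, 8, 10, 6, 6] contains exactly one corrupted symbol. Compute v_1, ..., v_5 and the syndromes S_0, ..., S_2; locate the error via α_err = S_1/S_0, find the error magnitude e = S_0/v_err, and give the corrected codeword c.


S = (5, 4, 1), error at position 5, error magnitude e = 4, c = [3, 8, 10, 6, 2].

Step 1: column multipliers v_i = (∏_{j≠i}(α_i − α_j))^{−1} mod 11.
  i = 1 (α = 1): (1−2)(1−9)(1−6)(1−3) = (−1)·(−8)·(−5)·(−2) = 80 ≡ 3, so v_1 = 3^{−1} = 4 (mod 11).
  i = 2 (α = 2): (2−1)(2−9)(2−6)(2−3) = 1·(−7)·(−4)·(−1) = −28 ≡ 5, so v_2 = 5^{−1} = 9 (mod 11).
  i = 3 (α = 9): (9−1)(9−2)(9−6)(9−3) = 8·7·3·6 = 1008 ≡ 7, so v_3 = 7^{−1} = 8 (mod 11).
  i = 4 (α = 6): (6−1)(6−2)(6−9)(6−3) = 5·4·(−3)·3 = −180 ≡ 7, so v_4 = 7^{−1} = 8 (mod 11).
  i = 5 (α = 3): (3−1)(3−2)(3−9)(3−6) = 2·1·(−6)·(−3) = 36 ≡ 3, so v_5 = 3^{−1} = 4 (mod 11).
  v = [4, 9, 8, 8, 4].
Step 2: syndromes of r = [3, 8, 10, 6, 6] (all sums mod 11).
  S_0 = Σ v_i r_i = 4·3 + 9·8 + 8·10 + 8·6 + 4·6 = 236 ≡ 5.
  S_1 = Σ v_i α_i r_i = 4·1·3 + 9·2·8 + 8·9·10 + 8·6·6 + 4·3·6 = 1236 ≡ 4.
  α_i^2 mod 11 = [1, 4, 4, 3, 9].
  S_2 = Σ v_i α_i^2 r_i = 4·1·3 + 9·4·8 + 8·4·10 + 8·3·6 + 4·9·6 = 980 ≡ 1.
  S = (5, 4, 1) ≠ 0, so r is not a codeword (an error is present).
Step 3: locate the error. For a single error e at position i, S_ℓ = v_i·e·α_i^ℓ, so α_err = S_1/S_0.
  S_0^{−1} = 5^{−1} = 9 (mod 11), so α_err = 4·9 = 36 ≡ 3 = α_5. Error position i = 5.
  Consistency check: S_2/S_1 = 1·3 = 3 ≡ 3 = α_err ✓ (single-error assumption holds).
Step 4: error magnitude e = S_0/v_5 = S_0·∏_{j≠5}(α_5 − α_j) = 5·3 = 15 ≡ 4 (mod 11).
Step 5: correct position 5: c_5 = r_5 − e = 6 − 4 ≡ 2 (mod 11). Hence c = [3, 8, 10, 6, 2].
  Check: interpolating c through the α_i gives m(x) = 9 + 5·x (degree < 2) with m(α_i) = c_i for every i, so c is indeed a codeword.


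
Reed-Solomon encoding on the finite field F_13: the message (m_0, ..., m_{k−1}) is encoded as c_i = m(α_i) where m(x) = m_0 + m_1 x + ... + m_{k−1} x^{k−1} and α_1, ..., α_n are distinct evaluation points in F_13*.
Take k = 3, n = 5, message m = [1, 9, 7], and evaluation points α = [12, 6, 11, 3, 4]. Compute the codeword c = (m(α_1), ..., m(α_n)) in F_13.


c = [12, 8, 11, 0, 6]

Message polynomial: m(x) = 1 + 9·x + 7·x^2 (mod 13).
For each evaluation point α_i, compute m(α_i) mod 13:
  α_1 = 12: Horner steps 7 → 2 → 12, so m(12) = 12.
  α_2 = 6: Horner steps 7 → 12 → 8, so m(6) = 8.
  α_3 = 11: Horner steps 7 → 8 → 11, so m(11) = 11.
  α_4 = 3: Horner steps 7 → 4 → 0, so m(3) = 0.
  α_5 = 4: Horner steps 7 → 11 → 6, so m(4) = 6.
Codeword c = [12, 8, 11, 0, 6] ∈ F_13^5.


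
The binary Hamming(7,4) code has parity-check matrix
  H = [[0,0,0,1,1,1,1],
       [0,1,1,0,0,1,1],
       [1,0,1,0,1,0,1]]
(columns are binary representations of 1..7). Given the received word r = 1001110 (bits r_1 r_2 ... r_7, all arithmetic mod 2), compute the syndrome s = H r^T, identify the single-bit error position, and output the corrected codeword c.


s = (1, 1, 0)^T, error position = 6, corrected codeword c = 1001100

Compute s = H r^T mod 2 one row at a time:
  s_1 = 1 + 1 + 1 + 0 = 3 ≡ 1 (mod 2).
  s_2 = 0 + 0 + 1 + 0 = 1 ≡ 1 (mod 2).
  s_3 = 1 + 0 + 1 + 0 = 2 ≡ 0 (mod 2).
s = (1, 1, 0)^T — this equals column 6 of H (binary 110), so error is at position 6.
Correct: flip bit 6 of r = 1001110 to get c = 1001100.


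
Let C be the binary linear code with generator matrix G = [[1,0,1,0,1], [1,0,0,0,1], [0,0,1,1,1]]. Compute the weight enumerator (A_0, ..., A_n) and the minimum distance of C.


Weight distribution: A_0 = 1, A_1 = 1, A_2 = 3, A_3 = 3. Minimum distance d = 1.

Enumerate all 2^3 = 8 messages m ∈ F_2^3.
For each, compute codeword c = mG in F_2^5, then tally its weight.
  m = 000 → c = 00000, weight = 0.
  m = 100 → c = 10101, weight = 3.
  m = 010 → c = 10001, weight = 2.
  m = 110 → c = 00100, weight = 1.
  m = 001 → c = 00111, weight = 3.
  m = 101 → c = 10010, weight = 2.
  m = 011 → c = 10110, weight = 3.
  m = 111 → c = 00011, weight = 2.
Tally weights:
  weight 0: 1 codewords.
  weight 1: 1 codewords.
  weight 2: 3 codewords.
  weight 3: 3 codewords.
Minimum distance d = smallest w > 0 with A_w > 0 = 1.
Sanity: Σ A_w = 8 = 2^3 = 8 ✓.


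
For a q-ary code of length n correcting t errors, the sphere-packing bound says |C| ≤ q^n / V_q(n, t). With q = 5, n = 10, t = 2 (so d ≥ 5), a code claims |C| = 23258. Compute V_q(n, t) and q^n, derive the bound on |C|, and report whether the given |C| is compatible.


V_q(n, t) = 761, q^n = 9765625, Hamming bound = 12832, |C| = 23258 > bound (violated).

Step 1: Compute V_q(n, t) = Σ_{j=0}^2 C(n, j) (q−1)^j.
  j = 0: C(10,0)·(4)^0 = 1·1 = 1.
  j = 1: C(10,1)·(4)^1 = 10·4 = 40.
  j = 2: C(10,2)·(4)^2 = 45·16 = 720.
  V_q(n, t) = 1 + 40 + 720 = 761.
Step 2: q^n = 5^10 = 9765625.
Step 3: Hamming bound ⌊q^n / V_q(n,t)⌋ = ⌊9765625/761⌋ = 12832.
Step 4: Compare |C| = 23258 to 12832: violated.
The claimed |C| lies above the Hamming bound, so no 5-ary code of length 10 with d ≥ 5 can have 23258 codewords.


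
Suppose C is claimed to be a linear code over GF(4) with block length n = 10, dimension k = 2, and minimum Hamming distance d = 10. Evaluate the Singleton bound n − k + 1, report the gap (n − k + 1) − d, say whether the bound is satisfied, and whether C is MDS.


Singleton RHS = n − k + 1 = 9, slack = -1, bound violated (no such code; not MDS).

Singleton bound: d ≤ n − k + 1.
Here n = 10, k = 2, so n − k + 1 = 9.
Given d = 10, check d ≤ 9: NO.
Slack = (n − k + 1) − d = -1.
The slack is negative: d = 10 exceeds n − k + 1 = 9 by 1, so the Singleton bound is violated and no linear [10, 2, 10]_4 code can exist. In particular it is not MDS (MDS requires d = n − k + 1 exactly).
Description: the claimed parameters are [10, 2, 10]_4; such a code would be impossible (violates the Singleton bound).


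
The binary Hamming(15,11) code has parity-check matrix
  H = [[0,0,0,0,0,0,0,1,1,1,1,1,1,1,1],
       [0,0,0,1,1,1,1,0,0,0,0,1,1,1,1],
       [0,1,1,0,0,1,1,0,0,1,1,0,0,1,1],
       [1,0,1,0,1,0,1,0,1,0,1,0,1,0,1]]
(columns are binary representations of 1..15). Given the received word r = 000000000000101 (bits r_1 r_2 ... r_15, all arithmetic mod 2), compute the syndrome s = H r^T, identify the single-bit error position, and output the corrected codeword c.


s = (0, 0, 1, 0)^T, error position = 2, corrected codeword c = 010000000000101

Compute s = H r^T mod 2 one row at a time:
  s_1 = 0 + 0 + 0 + 0 + 0 + 1 + 0 + 1 = 2 ≡ 0 (mod 2).
  s_2 = 0 + 0 + 0 + 0 + 0 + 1 + 0 + 1 = 2 ≡ 0 (mod 2).
  s_3 = 0 + 0 + 0 + 0 + 0 + 0 + 0 + 1 = 1 ≡ 1 (mod 2).
  s_4 = 0 + 0 + 0 + 0 + 0 + 0 + 1 + 1 = 2 ≡ 0 (mod 2).
s = (0, 0, 1, 0)^T — this equals column 2 of H (binary 0010), so error is at position 2.
Correct: flip bit 2 of r = 000000000000101 to get c = 010000000000101.


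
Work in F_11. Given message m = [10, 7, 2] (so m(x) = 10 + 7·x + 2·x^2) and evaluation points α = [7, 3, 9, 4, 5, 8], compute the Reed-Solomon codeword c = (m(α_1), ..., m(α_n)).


c = [3, 5, 4, 4, 7, 7]

Message polynomial: m(x) = 10 + 7·x + 2·x^2 (mod 11).
For each evaluation point α_i, compute m(α_i) mod 11:
  α_1 = 7: Horner steps 2 → 10 → 3, so m(7) = 3.
  α_2 = 3: Horner steps 2 → 2 → 5, so m(3) = 5.
  α_3 = 9: Horner steps 2 → 3 → 4, so m(9) = 4.
  α_4 = 4: Horner steps 2 → 4 → 4, so m(4) = 4.
  α_5 = 5: Horner steps 2 → 6 → 7, so m(5) = 7.
  α_6 = 8: Horner steps 2 → 1 → 7, so m(8) = 7.
Codeword c = [3, 5, 4, 4, 7, 7] ∈ F_11^6.


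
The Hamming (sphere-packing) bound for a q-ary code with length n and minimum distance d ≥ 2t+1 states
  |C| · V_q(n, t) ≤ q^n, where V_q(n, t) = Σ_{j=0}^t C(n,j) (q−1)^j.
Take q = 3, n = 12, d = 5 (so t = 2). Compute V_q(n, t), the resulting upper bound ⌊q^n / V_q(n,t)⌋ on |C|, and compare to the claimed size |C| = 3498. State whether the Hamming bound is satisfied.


V_q(n, t) = 289, q^n = 531441, Hamming bound = 1838, |C| = 3498 > bound (violated).

Step 1: Compute V_q(n, t) = Σ_{j=0}^2 C(n, j) (q−1)^j.
  j = 0: C(12,0)·(2)^0 = 1·1 = 1.
  j = 1: C(12,1)·(2)^1 = 12·2 = 24.
  j = 2: C(12,2)·(2)^2 = 66·4 = 264.
  V_q(n, t) = 1 + 24 + 264 = 289.
Step 2: q^n = 3^12 = 531441.
Step 3: Hamming bound ⌊q^n / V_q(n,t)⌋ = ⌊531441/289⌋ = 1838.
Step 4: Compare |C| = 3498 to 1838: violated.
The claimed |C| lies above the Hamming bound, so no 3-ary code of length 12 with d ≥ 5 can have 3498 codewords.


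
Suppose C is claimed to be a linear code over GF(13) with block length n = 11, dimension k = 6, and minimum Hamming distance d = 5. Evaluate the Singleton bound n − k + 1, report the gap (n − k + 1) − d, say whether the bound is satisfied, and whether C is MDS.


Singleton RHS = n − k + 1 = 6, slack = 1, bound satisfied, not MDS.

Singleton bound: d ≤ n − k + 1.
Here n = 11, k = 6, so n − k + 1 = 6.
Given d = 5, check d ≤ 6: YES.
Slack = (n − k + 1) − d = 1.
The code is NOT MDS (slack = 1 > 0).
Description: the claimed parameters are [11, 6, 5]_13; such a code would be non-MDS.


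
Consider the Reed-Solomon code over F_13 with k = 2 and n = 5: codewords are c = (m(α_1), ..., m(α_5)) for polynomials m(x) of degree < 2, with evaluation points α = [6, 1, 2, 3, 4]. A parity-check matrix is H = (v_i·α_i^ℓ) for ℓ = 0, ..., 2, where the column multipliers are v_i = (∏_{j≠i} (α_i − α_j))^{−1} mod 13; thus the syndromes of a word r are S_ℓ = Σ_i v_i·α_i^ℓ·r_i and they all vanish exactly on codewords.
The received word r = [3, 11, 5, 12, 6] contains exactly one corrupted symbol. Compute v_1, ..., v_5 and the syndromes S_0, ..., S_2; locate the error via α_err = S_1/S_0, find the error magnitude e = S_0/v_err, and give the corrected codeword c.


S = (3, 5, 4), error at position 1, error magnitude e = 9, c = [7, 11, 5, 12, 6].

Step 1: column multipliers v_i = (∏_{j≠i}(α_i − α_j))^{−1} mod 13.
  i = 1 (α = 6): (6−1)(6−2)(6−3)(6−4) = 5·4·3·2 = 120 ≡ 3, so v_1 = 3^{−1} = 9 (mod 13).
  i = 2 (α = 1): (1−6)(1−2)(1−3)(1−4) = (−5)·(−1)·(−2)·(−3) = 30 ≡ 4, so v_2 = 4^{−1} = 10 (mod 13).
  i = 3 (α = 2): (2−6)(2−1)(2−3)(2−4) = (−4)·1·(−1)·(−2) = −8 ≡ 5, so v_3 = 5^{−1} = 8 (mod 13).
  i = 4 (α = 3): (3−6)(3−1)(3−2)(3−4) = (−3)·2·1·(−1) = 6 ≡ 6, so v_4 = 6^{−1} = 11 (mod 13).
  i = 5 (α = 4): (4−6)(4−1)(4−2)(4−3) = (−2)·3·2·1 = −12 ≡ 1, so v_5 = 1^{−1} = 1 (mod 13).
  v = [9, 10, 8, 11, 1].
Step 2: syndromes of r = [3, 11, 5, 12, 6] (all sums mod 13).
  S_0 = Σ v_i r_i = 9·3 + 10·11 + 8·5 + 11·12 + 1·6 = 315 ≡ 3.
  S_1 = Σ v_i α_i r_i = 9·6·3 + 10·1·11 + 8·2·5 + 11·3·12 + 1·4·6 = 772 ≡ 5.
  α_i^2 mod 13 = [10, 1, 4, 9, 3].
  S_2 = Σ v_i α_i^2 r_i = 9·10·3 + 10·1·11 + 8·4·5 + 11·9·12 + 1·3·6 = 1746 ≡ 4.
  S = (3, 5, 4) ≠ 0, so r is not a codeword (an error is present).
Step 3: locate the error. For a single error e at position i, S_ℓ = v_i·e·α_i^ℓ, so α_err = S_1/S_0.
  S_0^{−1} = 3^{−1} = 9 (mod 13), so α_err = 5·9 = 45 ≡ 6 = α_1. Error position i = 1.
  Consistency check: S_2/S_1 = 4·8 = 32 ≡ 6 = α_err ✓ (single-error assumption holds).
Step 4: error magnitude e = S_0/v_1 = S_0·∏_{j≠1}(α_1 − α_j) = 3·3 = 9 ≡ 9 (mod 13).
Step 5: correct position 1: c_1 = r_1 − e = 3 − 9 ≡ 7 (mod 13). Hence c = [7, 11, 5, 12, 6].
  Check: interpolating c through the α_i gives m(x) = 4 + 7·x (degree < 2) with m(α_i) = c_i for every i, so c is indeed a codeword.


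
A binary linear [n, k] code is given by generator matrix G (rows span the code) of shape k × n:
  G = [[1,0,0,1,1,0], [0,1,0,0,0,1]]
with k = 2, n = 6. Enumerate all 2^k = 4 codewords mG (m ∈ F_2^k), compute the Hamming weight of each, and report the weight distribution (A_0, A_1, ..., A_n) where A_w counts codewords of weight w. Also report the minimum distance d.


Weight distribution: A_0 = 1, A_2 = 1, A_3 = 1, A_5 = 1. Minimum distance d = 2.

Enumerate all 2^2 = 4 messages m ∈ F_2^2.
For each, compute codeword c = mG in F_2^6, then tally its weight.
  m = 00 → c = 000000, weight = 0.
  m = 10 → c = 100110, weight = 3.
  m = 01 → c = 010001, weight = 2.
  m = 11 → c = 110111, weight = 5.
Tally weights:
  weight 0: 1 codewords.
  weight 2: 1 codewords.
  weight 3: 1 codewords.
  weight 5: 1 codewords.
Minimum distance d = smallest w > 0 with A_w > 0 = 2.
Sanity: Σ A_w = 4 = 2^2 = 4 ✓.


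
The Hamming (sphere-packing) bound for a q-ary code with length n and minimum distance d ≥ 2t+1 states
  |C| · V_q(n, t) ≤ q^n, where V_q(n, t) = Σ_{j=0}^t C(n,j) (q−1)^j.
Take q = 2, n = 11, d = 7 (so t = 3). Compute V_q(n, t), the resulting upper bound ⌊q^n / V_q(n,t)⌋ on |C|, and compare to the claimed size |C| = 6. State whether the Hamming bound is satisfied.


V_q(n, t) = 232, q^n = 2048, Hamming bound = 8, |C| = 6 ≤ bound (satisfied).

Step 1: Compute V_q(n, t) = Σ_{j=0}^3 C(n, j) (q−1)^j.
  j = 0: C(11,0)·(1)^0 = 1·1 = 1.
  j = 1: C(11,1)·(1)^1 = 11·1 = 11.
  j = 2: C(11,2)·(1)^2 = 55·1 = 55.
  j = 3: C(11,3)·(1)^3 = 165·1 = 165.
  V_q(n, t) = 1 + 11 + 55 + 165 = 232.
Step 2: q^n = 2^11 = 2048.
Step 3: Hamming bound ⌊q^n / V_q(n,t)⌋ = ⌊2048/232⌋ = 8.
Step 4: Compare |C| = 6 to 8: satisfied.
The claimed |C| lies below the Hamming bound.


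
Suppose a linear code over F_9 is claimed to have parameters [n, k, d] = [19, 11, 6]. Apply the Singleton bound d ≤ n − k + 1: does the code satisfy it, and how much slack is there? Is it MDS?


Singleton RHS = n − k + 1 = 9, slack = 3, bound satisfied, not MDS.

Singleton bound: d ≤ n − k + 1.
Here n = 19, k = 11, so n − k + 1 = 9.
Given d = 6, check d ≤ 9: YES.
Slack = (n − k + 1) − d = 3.
The code is NOT MDS (slack = 3 > 0).
Description: the claimed parameters are [19, 11, 6]_9; such a code would be non-MDS.


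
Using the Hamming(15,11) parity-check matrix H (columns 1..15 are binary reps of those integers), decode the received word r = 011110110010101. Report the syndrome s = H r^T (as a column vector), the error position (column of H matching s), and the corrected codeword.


s = (0, 1, 1, 0)^T, error position = 6, corrected codeword c = 011111110010101

Compute s = H r^T mod 2 one row at a time:
  s_1 = 1 + 0 + 0 + 1 + 0 + 1 + 0 + 1 = 4 ≡ 0 (mod 2).
  s_2 = 1 + 1 + 0 + 1 + 0 + 1 + 0 + 1 = 5 ≡ 1 (mod 2).
  s_3 = 1 + 1 + 0 + 1 + 0 + 1 + 0 + 1 = 5 ≡ 1 (mod 2).
  s_4 = 0 + 1 + 1 + 1 + 0 + 1 + 1 + 1 = 6 ≡ 0 (mod 2).
s = (0, 1, 1, 0)^T — this equals column 6 of H (binary 0110), so error is at position 6.
Correct: flip bit 6 of r = 011110110010101 to get c = 011111110010101.


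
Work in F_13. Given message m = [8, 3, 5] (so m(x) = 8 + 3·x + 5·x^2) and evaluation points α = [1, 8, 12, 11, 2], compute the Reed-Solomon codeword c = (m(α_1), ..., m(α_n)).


c = [3, 1, 10, 9, 8]

Message polynomial: m(x) = 8 + 3·x + 5·x^2 (mod 13).
For each evaluation point α_i, compute m(α_i) mod 13:
  α_1 = 1: Horner steps 5 → 8 → 3, so m(1) = 3.
  α_2 = 8: Horner steps 5 → 4 → 1, so m(8) = 1.
  α_3 = 12: Horner steps 5 → 11 → 10, so m(12) = 10.
  α_4 = 11: Horner steps 5 → 6 → 9, so m(11) = 9.
  α_5 = 2: Horner steps 5 → 0 → 8, so m(2) = 8.
Codeword c = [3, 1, 10, 9, 8] ∈ F_13^5.


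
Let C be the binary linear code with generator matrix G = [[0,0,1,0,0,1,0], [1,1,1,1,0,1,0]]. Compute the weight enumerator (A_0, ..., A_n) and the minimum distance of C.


Weight distribution: A_0 = 1, A_2 = 1, A_3 = 1, A_5 = 1. Minimum distance d = 2.

Enumerate all 2^2 = 4 messages m ∈ F_2^2.
For each, compute codeword c = mG in F_2^7, then tally its weight.
  m = 00 → c = 0000000, weight = 0.
  m = 10 → c = 0010010, weight = 2.
  m = 01 → c = 1111010, weight = 5.
  m = 11 → c = 1101000, weight = 3.
Tally weights:
  weight 0: 1 codewords.
  weight 2: 1 codewords.
  weight 3: 1 codewords.
  weight 5: 1 codewords.
Minimum distance d = smallest w > 0 with A_w > 0 = 2.
Sanity: Σ A_w = 4 = 2^2 = 4 ✓.


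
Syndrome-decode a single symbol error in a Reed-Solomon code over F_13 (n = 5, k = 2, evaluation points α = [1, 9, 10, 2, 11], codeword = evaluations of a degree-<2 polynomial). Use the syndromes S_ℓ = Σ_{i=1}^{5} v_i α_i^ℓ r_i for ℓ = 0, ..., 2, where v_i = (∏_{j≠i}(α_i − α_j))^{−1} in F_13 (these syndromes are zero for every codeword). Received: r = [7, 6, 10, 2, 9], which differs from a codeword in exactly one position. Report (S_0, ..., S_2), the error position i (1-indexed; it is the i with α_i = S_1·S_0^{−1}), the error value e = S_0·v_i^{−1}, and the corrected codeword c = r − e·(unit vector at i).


S = (8, 2, 7), error at position 3, error magnitude e = 9, c = [7, 6, 1, 2, 9].

Step 1: column multipliers v_i = (∏_{j≠i}(α_i − α_j))^{−1} mod 13.
  i = 1 (α = 1): (1−9)(1−10)(1−2)(1−11) = (−8)·(−9)·(−1)·(−10) = 720 ≡ 5, so v_1 = 5^{−1} = 8 (mod 13).
  i = 2 (α = 9): (9−1)(9−10)(9−2)(9−11) = 8·(−1)·7·(−2) = 112 ≡ 8, so v_2 = 8^{−1} = 5 (mod 13).
  i = 3 (α = 10): (10−1)(10−9)(10−2)(10−11) = 9·1·8·(−1) = −72 ≡ 6, so v_3 = 6^{−1} = 11 (mod 13).
  i = 4 (α = 2): (2−1)(2−9)(2−10)(2−11) = 1·(−7)·(−8)·(−9) = −504 ≡ 3, so v_4 = 3^{−1} = 9 (mod 13).
  i = 5 (α = 11): (11−1)(11−9)(11−10)(11−2) = 10·2·1·9 = 180 ≡ 11, so v_5 = 11^{−1} = 6 (mod 13).
  v = [8, 5, 11, 9, 6].
Step 2: syndromes of r = [7, 6, 10, 2, 9] (all sums mod 13).
  S_0 = Σ v_i r_i = 8·7 + 5·6 + 11·10 + 9·2 + 6·9 = 268 ≡ 8.
  S_1 = Σ v_i α_i r_i = 8·1·7 + 5·9·6 + 11·10·10 + 9·2·2 + 6·11·9 = 2056 ≡ 2.
  α_i^2 mod 13 = [1, 3, 9, 4, 4].
  S_2 = Σ v_i α_i^2 r_i = 8·1·7 + 5·3·6 + 11·9·10 + 9·4·2 + 6·4·9 = 1424 ≡ 7.
  S = (8, 2, 7) ≠ 0, so r is not a codeword (an error is present).
Step 3: locate the error. For a single error e at position i, S_ℓ = v_i·e·α_i^ℓ, so α_err = S_1/S_0.
  S_0^{−1} = 8^{−1} = 5 (mod 13), so α_err = 2·5 = 10 ≡ 10 = α_3. Error position i = 3.
  Consistency check: S_2/S_1 = 7·7 = 49 ≡ 10 = α_err ✓ (single-error assumption holds).
Step 4: error magnitude e = S_0/v_3 = S_0·∏_{j≠3}(α_3 − α_j) = 8·6 = 48 ≡ 9 (mod 13).
Step 5: correct position 3: c_3 = r_3 − e = 10 − 9 ≡ 1 (mod 13). Hence c = [7, 6, 1, 2, 9].
  Check: interpolating c through the α_i gives m(x) = 12 + 8·x (degree < 2) with m(α_i) = c_i for every i, so c is indeed a codeword.


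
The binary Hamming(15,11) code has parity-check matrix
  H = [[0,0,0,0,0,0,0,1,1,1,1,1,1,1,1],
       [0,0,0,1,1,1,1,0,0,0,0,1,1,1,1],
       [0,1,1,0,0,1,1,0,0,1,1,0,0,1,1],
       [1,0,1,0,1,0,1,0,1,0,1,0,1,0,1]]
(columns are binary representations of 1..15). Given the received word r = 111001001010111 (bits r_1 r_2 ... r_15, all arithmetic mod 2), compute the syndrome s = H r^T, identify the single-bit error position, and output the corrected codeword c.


s = (1, 0, 0, 0)^T, error position = 8, corrected codeword c = 111001011010111

Compute s = H r^T mod 2 one row at a time:
  s_1 = 0 + 1 + 0 + 1 + 0 + 1 + 1 + 1 = 5 ≡ 1 (mod 2).
  s_2 = 0 + 0 + 1 + 0 + 0 + 1 + 1 + 1 = 4 ≡ 0 (mod 2).
  s_3 = 1 + 1 + 1 + 0 + 0 + 1 + 1 + 1 = 6 ≡ 0 (mod 2).
  s_4 = 1 + 1 + 0 + 0 + 1 + 1 + 1 + 1 = 6 ≡ 0 (mod 2).
s = (1, 0, 0, 0)^T — this equals column 8 of H (binary 1000), so error is at position 8.
Correct: flip bit 8 of r = 111001001010111 to get c = 111001011010111.


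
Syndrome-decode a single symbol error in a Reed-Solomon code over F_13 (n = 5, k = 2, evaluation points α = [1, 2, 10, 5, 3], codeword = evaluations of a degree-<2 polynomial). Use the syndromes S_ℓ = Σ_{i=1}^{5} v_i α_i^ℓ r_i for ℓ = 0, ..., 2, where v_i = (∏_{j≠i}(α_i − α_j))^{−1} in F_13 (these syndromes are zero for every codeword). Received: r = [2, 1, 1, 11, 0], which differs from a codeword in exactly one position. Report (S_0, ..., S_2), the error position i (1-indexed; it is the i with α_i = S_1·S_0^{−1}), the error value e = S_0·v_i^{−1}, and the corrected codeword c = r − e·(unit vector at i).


S = (9, 12, 3), error at position 3, error magnitude e = 8, c = [2, 1, 6, 11, 0].

Step 1: column multipliers v_i = (∏_{j≠i}(α_i − α_j))^{−1} mod 13.
  i = 1 (α = 1): (1−2)(1−10)(1−5)(1−3) = (−1)·(−9)·(−4)·(−2) = 72 ≡ 7, so v_1 = 7^{−1} = 2 (mod 13).
  i = 2 (α = 2): (2−1)(2−10)(2−5)(2−3) = 1·(−8)·(−3)·(−1) = −24 ≡ 2, so v_2 = 2^{−1} = 7 (mod 13).
  i = 3 (α = 10): (10−1)(10−2)(10−5)(10−3) = 9·8·5·7 = 2520 ≡ 11, so v_3 = 11^{−1} = 6 (mod 13).
  i = 4 (α = 5): (5−1)(5−2)(5−10)(5−3) = 4·3·(−5)·2 = −120 ≡ 10, so v_4 = 10^{−1} = 4 (mod 13).
  i = 5 (α = 3): (3−1)(3−2)(3−10)(3−5) = 2·1·(−7)·(−2) = 28 ≡ 2, so v_5 = 2^{−1} = 7 (mod 13).
  v = [2, 7, 6, 4, 7].
Step 2: syndromes of r = [2, 1, 1, 11, 0] (all sums mod 13).
  S_0 = Σ v_i r_i = 2·2 + 7·1 + 6·1 + 4·11 + 7·0 = 61 ≡ 9.
  S_1 = Σ v_i α_i r_i = 2·1·2 + 7·2·1 + 6·10·1 + 4·5·11 + 7·3·0 = 298 ≡ 12.
  α_i^2 mod 13 = [1, 4, 9, 12, 9].
  S_2 = Σ v_i α_i^2 r_i = 2·1·2 + 7·4·1 + 6·9·1 + 4·12·11 + 7·9·0 = 614 ≡ 3.
  S = (9, 12, 3) ≠ 0, so r is not a codeword (an error is present).
Step 3: locate the error. For a single error e at position i, S_ℓ = v_i·e·α_i^ℓ, so α_err = S_1/S_0.
  S_0^{−1} = 9^{−1} = 3 (mod 13), so α_err = 12·3 = 36 ≡ 10 = α_3. Error position i = 3.
  Consistency check: S_2/S_1 = 3·12 = 36 ≡ 10 = α_err ✓ (single-error assumption holds).
Step 4: error magnitude e = S_0/v_3 = S_0·∏_{j≠3}(α_3 − α_j) = 9·11 = 99 ≡ 8 (mod 13).
Step 5: correct position 3: c_3 = r_3 − e = 1 − 8 ≡ 6 (mod 13). Hence c = [2, 1, 6, 11, 0].
  Check: interpolating c through the α_i gives m(x) = 3 + 12·x (degree < 2) with m(α_i) = c_i for every i, so c is indeed a codeword.


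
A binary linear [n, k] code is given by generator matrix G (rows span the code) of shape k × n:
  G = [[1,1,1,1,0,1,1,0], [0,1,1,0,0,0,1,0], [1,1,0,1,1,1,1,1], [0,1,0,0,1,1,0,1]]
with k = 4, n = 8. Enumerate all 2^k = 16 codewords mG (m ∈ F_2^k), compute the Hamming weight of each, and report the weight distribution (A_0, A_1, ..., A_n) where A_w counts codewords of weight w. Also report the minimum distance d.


Weight distribution: A_0 = 1, A_2 = 1, A_3 = 5, A_4 = 3, A_5 = 2, A_6 = 3, A_7 = 1. Minimum distance d = 2.

Enumerate all 2^4 = 16 messages m ∈ F_2^4.
For each, compute codeword c = mG in F_2^8, then tally its weight.
  m = 0000 → c = 00000000, weight = 0.
  m = 1000 → c = 11110110, weight = 6.
  m = 0100 → c = 01100010, weight = 3.
  m = 1100 → c = 10010100, weight = 3.
  m = 0010 → c = 11011111, weight = 7.
  m = 1010 → c = 00101001, weight = 3.
  m = 0110 → c = 10111101, weight = 6.
  m = 1110 → c = 01001011, weight = 4.
  m = 0001 → c = 01001101, weight = 4.
  m = 1001 → c = 10111011, weight = 6.
  m = 0101 → c = 00101111, weight = 5.
  m = 1101 → c = 11011001, weight = 5.
  m = 0011 → c = 10010010, weight = 3.
  m = 1011 → c = 01100100, weight = 3.
  m = 0111 → c = 11110000, weight = 4.
  m = 1111 → c = 00000110, weight = 2.
Tally weights:
  weight 0: 1 codewords.
  weight 2: 1 codewords.
  weight 3: 5 codewords.
  weight 4: 3 codewords.
  weight 5: 2 codewords.
  weight 6: 3 codewords.
  weight 7: 1 codewords.
Minimum distance d = smallest w > 0 with A_w > 0 = 2.
Sanity: Σ A_w = 16 = 2^4 = 16 ✓.


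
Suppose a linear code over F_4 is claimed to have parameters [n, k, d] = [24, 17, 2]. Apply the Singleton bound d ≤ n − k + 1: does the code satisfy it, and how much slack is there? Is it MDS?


Singleton RHS = n − k + 1 = 8, slack = 6, bound satisfied, not MDS.

Singleton bound: d ≤ n − k + 1.
Here n = 24, k = 17, so n − k + 1 = 8.
Given d = 2, check d ≤ 8: YES.
Slack = (n − k + 1) − d = 6.
The code is NOT MDS (slack = 6 > 0).
Description: the claimed parameters are [24, 17, 2]_4; such a code would be non-MDS.


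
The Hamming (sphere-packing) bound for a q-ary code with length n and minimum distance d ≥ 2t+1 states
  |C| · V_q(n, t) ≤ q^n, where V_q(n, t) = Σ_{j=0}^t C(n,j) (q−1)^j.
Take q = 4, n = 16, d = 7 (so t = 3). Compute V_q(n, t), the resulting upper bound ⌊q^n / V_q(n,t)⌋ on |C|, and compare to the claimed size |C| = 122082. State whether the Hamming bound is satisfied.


V_q(n, t) = 16249, q^n = 4294967296, Hamming bound = 264321, |C| = 122082 ≤ bound (satisfied).

Step 1: Compute V_q(n, t) = Σ_{j=0}^3 C(n, j) (q−1)^j.
  j = 0: C(16,0)·(3)^0 = 1·1 = 1.
  j = 1: C(16,1)·(3)^1 = 16·3 = 48.
  j = 2: C(16,2)·(3)^2 = 120·9 = 1080.
  j = 3: C(16,3)·(3)^3 = 560·27 = 15120.
  V_q(n, t) = 1 + 48 + 1080 + 15120 = 16249.
Step 2: q^n = 4^16 = 4294967296.
Step 3: Hamming bound ⌊q^n / V_q(n,t)⌋ = ⌊4294967296/16249⌋ = 264321.
Step 4: Compare |C| = 122082 to 264321: satisfied.
The claimed |C| lies below the Hamming bound.


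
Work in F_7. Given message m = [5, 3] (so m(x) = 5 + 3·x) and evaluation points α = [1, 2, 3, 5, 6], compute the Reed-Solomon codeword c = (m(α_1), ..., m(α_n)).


c = [1, 4, 0, 6, 2]

Message polynomial: m(x) = 5 + 3·x (mod 7).
For each evaluation point α_i, compute m(α_i) mod 7:
  α_1 = 1: Horner steps 3 → 1, so m(1) = 1.
  α_2 = 2: Horner steps 3 → 4, so m(2) = 4.
  α_3 = 3: Horner steps 3 → 0, so m(3) = 0.
  α_4 = 5: Horner steps 3 → 6, so m(5) = 6.
  α_5 = 6: Horner steps 3 → 2, so m(6) = 2.
Codeword c = [1, 4, 0, 6, 2] ∈ F_7^5.


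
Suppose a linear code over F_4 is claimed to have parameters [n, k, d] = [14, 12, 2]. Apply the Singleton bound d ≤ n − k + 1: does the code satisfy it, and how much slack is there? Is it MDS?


Singleton RHS = n − k + 1 = 3, slack = 1, bound satisfied, not MDS.

Singleton bound: d ≤ n − k + 1.
Here n = 14, k = 12, so n − k + 1 = 3.
Given d = 2, check d ≤ 3: YES.
Slack = (n − k + 1) − d = 1.
The code is NOT MDS (slack = 1 > 0).
Description: the claimed parameters are [14, 12, 2]_4; such a code would be non-MDS.


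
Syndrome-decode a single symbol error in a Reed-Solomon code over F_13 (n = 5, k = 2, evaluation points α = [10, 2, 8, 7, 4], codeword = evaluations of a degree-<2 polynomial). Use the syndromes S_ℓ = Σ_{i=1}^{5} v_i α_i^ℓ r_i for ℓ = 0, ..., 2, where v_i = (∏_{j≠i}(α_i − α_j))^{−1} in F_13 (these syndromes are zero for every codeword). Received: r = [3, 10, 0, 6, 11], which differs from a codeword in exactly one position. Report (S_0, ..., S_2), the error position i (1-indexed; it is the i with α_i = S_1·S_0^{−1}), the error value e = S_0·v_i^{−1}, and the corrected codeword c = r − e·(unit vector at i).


S = (1, 10, 9), error at position 1, error magnitude e = 2, c = [1, 10, 0, 6, 11].

Step 1: column multipliers v_i = (∏_{j≠i}(α_i − α_j))^{−1} mod 13.
  i = 1 (α = 10): (10−2)(10−8)(10−7)(10−4) = 8·2·3·6 = 288 ≡ 2, so v_1 = 2^{−1} = 7 (mod 13).
  i = 2 (α = 2): (2−10)(2−8)(2−7)(2−4) = (−8)·(−6)·(−5)·(−2) = 480 ≡ 12, so v_2 = 12^{−1} = 12 (mod 13).
  i = 3 (α = 8): (8−10)(8−2)(8−7)(8−4) = (−2)·6·1·4 = −48 ≡ 4, so v_3 = 4^{−1} = 10 (mod 13).
  i = 4 (α = 7): (7−10)(7−2)(7−8)(7−4) = (−3)·5·(−1)·3 = 45 ≡ 6, so v_4 = 6^{−1} = 11 (mod 13).
  i = 5 (α = 4): (4−10)(4−2)(4−8)(4−7) = (−6)·2·(−4)·(−3) = −144 ≡ 12, so v_5 = 12^{−1} = 12 (mod 13).
  v = [7, 12, 10, 11, 12].
Step 2: syndromes of r = [3, 10, 0, 6, 11] (all sums mod 13).
  S_0 = Σ v_i r_i = 7·3 + 12·10 + 10·0 + 11·6 + 12·11 = 339 ≡ 1.
  S_1 = Σ v_i α_i r_i = 7·10·3 + 12·2·10 + 10·8·0 + 11·7·6 + 12·4·11 = 1440 ≡ 10.
  α_i^2 mod 13 = [9, 4, 12, 10, 3].
  S_2 = Σ v_i α_i^2 r_i = 7·9·3 + 12·4·10 + 10·12·0 + 11·10·6 + 12·3·11 = 1725 ≡ 9.
  S = (1, 10, 9) ≠ 0, so r is not a codeword (an error is present).
Step 3: locate the error. For a single error e at position i, S_ℓ = v_i·e·α_i^ℓ, so α_err = S_1/S_0.
  S_0^{−1} = 1^{−1} = 1 (mod 13), so α_err = 10·1 = 10 ≡ 10 = α_1. Error position i = 1.
  Consistency check: S_2/S_1 = 9·4 = 36 ≡ 10 = α_err ✓ (single-error assumption holds).
Step 4: error magnitude e = S_0/v_1 = S_0·∏_{j≠1}(α_1 − α_j) = 1·2 = 2 ≡ 2 (mod 13).
Step 5: correct position 1: c_1 = r_1 − e = 3 − 2 ≡ 1 (mod 13). Hence c = [1, 10, 0, 6, 11].
  Check: interpolating c through the α_i gives m(x) = 9 + 7·x (degree < 2) with m(α_i) = c_i for every i, so c is indeed a codeword.
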